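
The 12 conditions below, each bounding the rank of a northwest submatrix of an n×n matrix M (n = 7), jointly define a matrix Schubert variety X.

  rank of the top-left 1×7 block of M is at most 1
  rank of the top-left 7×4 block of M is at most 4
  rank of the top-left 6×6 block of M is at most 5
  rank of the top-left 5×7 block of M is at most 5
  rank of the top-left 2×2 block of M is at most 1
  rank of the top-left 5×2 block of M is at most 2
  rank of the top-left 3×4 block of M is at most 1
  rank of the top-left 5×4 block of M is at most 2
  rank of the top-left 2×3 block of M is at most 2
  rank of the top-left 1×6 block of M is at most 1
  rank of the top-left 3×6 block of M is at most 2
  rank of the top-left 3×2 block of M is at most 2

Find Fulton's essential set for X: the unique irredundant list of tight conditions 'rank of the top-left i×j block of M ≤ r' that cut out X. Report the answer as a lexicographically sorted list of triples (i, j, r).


Propagating the 12 rank bounds to every northwest block:

  R[1]: 1 1 1 1 1 1 1
  R[2]: 1 1 1 1 2 2 2
  R[3]: 1 1 1 1 2 2 3
  R[4]: 1 2 2 2 3 3 4
  R[5]: 1 2 2 2 3 4 5
  R[6]: 1 2 3 3 4 5 6
  R[7]: 1 2 3 4 5 6 7

the unique w with this rank table is (1, 5, 7, 2, 6, 3, 4).

|D(w)|=9, |Ess(w)|=3:

[(3, 4, 1), (3, 6, 2), (5, 4, 2)]


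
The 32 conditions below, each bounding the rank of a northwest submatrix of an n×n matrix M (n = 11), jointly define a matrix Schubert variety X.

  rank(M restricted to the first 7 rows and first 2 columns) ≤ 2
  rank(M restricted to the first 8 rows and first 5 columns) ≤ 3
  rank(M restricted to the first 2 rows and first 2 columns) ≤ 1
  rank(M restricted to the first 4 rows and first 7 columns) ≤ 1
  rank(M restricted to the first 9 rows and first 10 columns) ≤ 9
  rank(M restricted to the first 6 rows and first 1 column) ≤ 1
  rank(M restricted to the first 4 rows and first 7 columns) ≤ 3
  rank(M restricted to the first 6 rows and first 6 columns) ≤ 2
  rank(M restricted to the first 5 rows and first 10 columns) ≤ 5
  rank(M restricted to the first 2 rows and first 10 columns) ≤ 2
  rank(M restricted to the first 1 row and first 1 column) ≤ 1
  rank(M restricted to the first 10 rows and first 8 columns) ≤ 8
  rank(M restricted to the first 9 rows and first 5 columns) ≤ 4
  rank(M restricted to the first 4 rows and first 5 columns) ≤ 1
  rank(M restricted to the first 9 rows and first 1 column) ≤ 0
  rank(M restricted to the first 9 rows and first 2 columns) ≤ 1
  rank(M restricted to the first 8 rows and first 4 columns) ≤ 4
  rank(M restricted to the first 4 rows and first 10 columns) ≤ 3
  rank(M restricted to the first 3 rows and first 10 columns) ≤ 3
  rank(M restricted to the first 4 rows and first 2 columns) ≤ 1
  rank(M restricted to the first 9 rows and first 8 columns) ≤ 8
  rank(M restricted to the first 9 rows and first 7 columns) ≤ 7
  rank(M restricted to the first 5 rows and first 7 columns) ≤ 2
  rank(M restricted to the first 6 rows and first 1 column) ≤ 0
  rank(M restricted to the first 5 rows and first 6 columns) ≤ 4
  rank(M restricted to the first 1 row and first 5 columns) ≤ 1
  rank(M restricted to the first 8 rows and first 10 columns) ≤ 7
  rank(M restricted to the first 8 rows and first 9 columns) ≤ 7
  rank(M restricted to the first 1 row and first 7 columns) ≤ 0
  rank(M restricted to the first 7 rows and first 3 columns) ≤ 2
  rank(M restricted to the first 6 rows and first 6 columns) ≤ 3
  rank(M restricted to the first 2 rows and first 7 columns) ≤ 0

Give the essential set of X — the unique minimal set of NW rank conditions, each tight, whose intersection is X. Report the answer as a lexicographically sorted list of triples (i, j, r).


Propagating the 32 rank bounds to every northwest block:

  i=1: 0, 0, 0, 0, 0, 0, 0, 1, 1, 1, 1
  i=2: 0, 0, 0, 0, 0, 0, 0, 1, 2, 2, 2
  i=3: 0, 1, 1, 1, 1, 1, 1, 2, 3, 3, 3
  i=4: 0, 1, 1, 1, 1, 1, 1, 2, 3, 3, 4
  i=5: 0, 1, 2, 2, 2, 2, 2, 3, 4, 4, 5
  i=6: 0, 1, 2, 2, 2, 2, 3, 4, 5, 5, 6
  i=7: 0, 1, 2, 3, 3, 3, 4, 5, 6, 6, 7
  i=8: 0, 1, 2, 3, 3, 4, 5, 6, 7, 7, 8
  i=9: 0, 1, 2, 3, 4, 5, 6, 7, 8, 8, 9
  i=10: 1, 2, 3, 4, 5, 6, 7, 8, 9, 9, 10
  i=11: 1, 2, 3, 4, 5, 6, 7, 8, 9, 10, 11

giving w = (8, 9, 2, 11, 3, 7, 4, 6, 5, 1, 10) via Δ²R.

D(w) has 31 cells with 6 SE-corners; essential set:

[(2, 7, 0), (4, 7, 1), (4, 10, 3), (6, 6, 2), (8, 5, 3), (9, 1, 0)]


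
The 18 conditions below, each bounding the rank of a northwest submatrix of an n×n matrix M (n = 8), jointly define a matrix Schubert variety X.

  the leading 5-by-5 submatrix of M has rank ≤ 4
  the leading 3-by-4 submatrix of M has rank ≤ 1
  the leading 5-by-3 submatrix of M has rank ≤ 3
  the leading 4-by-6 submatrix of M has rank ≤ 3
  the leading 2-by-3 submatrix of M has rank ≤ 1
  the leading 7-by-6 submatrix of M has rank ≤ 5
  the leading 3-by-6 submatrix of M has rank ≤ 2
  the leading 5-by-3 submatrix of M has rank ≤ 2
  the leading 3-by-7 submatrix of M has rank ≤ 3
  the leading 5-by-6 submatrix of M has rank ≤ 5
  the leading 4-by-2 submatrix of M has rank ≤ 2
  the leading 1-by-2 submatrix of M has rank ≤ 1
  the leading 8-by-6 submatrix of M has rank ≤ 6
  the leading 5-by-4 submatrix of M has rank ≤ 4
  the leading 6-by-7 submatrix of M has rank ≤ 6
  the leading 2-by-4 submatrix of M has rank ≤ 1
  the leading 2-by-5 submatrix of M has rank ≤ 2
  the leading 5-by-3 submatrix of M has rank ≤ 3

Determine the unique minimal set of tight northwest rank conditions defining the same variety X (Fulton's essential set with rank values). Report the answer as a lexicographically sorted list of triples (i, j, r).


Reconstructing r_w from the 18 given conditions:

  row 1: 1 1 1 1 1 1 1 1
  row 2: 1 1 1 1 2 2 2 2
  row 3: 1 1 1 1 2 2 3 3
  row 4: 1 2 2 2 3 3 4 4
  row 5: 1 2 2 3 4 4 5 5
  row 6: 1 2 3 4 5 5 6 6
  row 7: 1 2 3 4 5 5 6 7
  row 8: 1 2 3 4 5 6 7 8

second differences of R give the permutation w = (1, 5, 7, 2, 4, 3, 8, 6).

Fulton essential set (4 of the 9 Rothe cells):

[(3, 4, 1), (3, 6, 2), (5, 3, 2), (7, 6, 5)]


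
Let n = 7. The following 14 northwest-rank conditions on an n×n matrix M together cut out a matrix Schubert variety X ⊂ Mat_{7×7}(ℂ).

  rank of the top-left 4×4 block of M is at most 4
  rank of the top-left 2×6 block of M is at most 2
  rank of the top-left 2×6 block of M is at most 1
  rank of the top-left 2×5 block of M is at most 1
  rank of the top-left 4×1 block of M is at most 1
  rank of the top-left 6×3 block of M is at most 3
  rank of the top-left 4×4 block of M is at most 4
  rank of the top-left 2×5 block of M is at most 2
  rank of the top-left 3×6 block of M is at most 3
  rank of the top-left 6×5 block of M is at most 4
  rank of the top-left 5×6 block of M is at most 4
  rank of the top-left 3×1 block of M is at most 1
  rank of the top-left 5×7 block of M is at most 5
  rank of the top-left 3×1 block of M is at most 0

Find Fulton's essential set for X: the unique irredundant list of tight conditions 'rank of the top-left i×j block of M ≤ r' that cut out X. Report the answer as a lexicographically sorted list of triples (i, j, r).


Computing R[i][j] = min implied NW-rank bound (n=7, 14 conditions):

  row 1: 0  1  1  1  1  1  1
  row 2: 0  1  1  1  1  1  2
  row 3: 0  1  2  2  2  2  3
  row 4: 1  2  3  3  3  3  4
  row 5: 1  2  3  4  4  4  5
  row 6: 1  2  3  4  4  5  6
  row 7: 1  2  3  4  5  6  7

the unique w with this rank table is (2, 7, 3, 1, 4, 6, 5).

|D(w)|=8, |Ess(w)|=3:

[(2, 6, 1), (3, 1, 0), (6, 5, 4)]


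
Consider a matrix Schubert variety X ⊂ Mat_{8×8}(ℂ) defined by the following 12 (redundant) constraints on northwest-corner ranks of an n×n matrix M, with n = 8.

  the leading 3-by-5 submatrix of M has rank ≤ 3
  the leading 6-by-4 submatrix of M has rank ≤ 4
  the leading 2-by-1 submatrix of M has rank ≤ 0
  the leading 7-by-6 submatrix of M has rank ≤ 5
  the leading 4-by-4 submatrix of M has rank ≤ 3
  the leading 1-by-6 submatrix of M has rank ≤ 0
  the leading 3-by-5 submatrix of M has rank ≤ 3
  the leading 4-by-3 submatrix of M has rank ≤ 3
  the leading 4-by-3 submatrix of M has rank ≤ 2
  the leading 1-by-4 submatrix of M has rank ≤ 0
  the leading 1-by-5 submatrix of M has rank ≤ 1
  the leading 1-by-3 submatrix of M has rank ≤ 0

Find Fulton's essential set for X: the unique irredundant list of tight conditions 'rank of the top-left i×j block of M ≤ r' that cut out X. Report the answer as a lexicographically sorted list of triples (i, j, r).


Reconstructing r_w from the 12 given conditions:

  i=1: 0, 0, 0, 0, 0, 0, 1, 1
  i=2: 0, 1, 1, 1, 1, 1, 2, 2
  i=3: 1, 2, 2, 2, 2, 2, 3, 3
  i=4: 1, 2, 2, 3, 3, 3, 4, 4
  i=5: 1, 2, 3, 4, 4, 4, 5, 5
  i=6: 1, 2, 3, 4, 5, 5, 6, 6
  i=7: 1, 2, 3, 4, 5, 5, 6, 7
  i=8: 1, 2, 3, 4, 5, 6, 7, 8

second differences of R give the permutation w = (7, 2, 1, 4, 3, 5, 8, 6).

ℓ(w)=9; the 4 essential cells (i,j,r):

[(1, 6, 0), (2, 1, 0), (4, 3, 2), (7, 6, 5)]


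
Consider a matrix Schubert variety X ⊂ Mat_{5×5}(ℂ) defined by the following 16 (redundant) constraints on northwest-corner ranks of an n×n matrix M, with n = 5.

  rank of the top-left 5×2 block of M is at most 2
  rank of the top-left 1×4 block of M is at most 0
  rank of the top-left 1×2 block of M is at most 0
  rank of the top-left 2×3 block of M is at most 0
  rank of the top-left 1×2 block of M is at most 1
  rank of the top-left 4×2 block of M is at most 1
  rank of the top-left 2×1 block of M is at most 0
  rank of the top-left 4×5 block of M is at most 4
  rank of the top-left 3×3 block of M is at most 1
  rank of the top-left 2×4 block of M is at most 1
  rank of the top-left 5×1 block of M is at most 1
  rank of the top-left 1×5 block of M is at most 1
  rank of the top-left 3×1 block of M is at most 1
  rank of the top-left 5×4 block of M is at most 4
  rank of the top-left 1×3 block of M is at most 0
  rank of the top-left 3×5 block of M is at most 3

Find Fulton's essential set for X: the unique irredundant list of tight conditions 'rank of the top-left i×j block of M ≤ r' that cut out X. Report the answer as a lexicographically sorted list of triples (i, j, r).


Computing R[i][j] = min implied NW-rank bound (n=5, 16 conditions):

  0 | 0 | 0 | 0 | 1
  0 | 0 | 0 | 1 | 2
  1 | 1 | 1 | 2 | 3
  1 | 1 | 2 | 3 | 4
  1 | 2 | 3 | 4 | 5

so w = (5, 4, 1, 3, 2).

3 SE-corners of the 8-cell Rothe diagram give Ess(w):

[(1, 4, 0), (2, 3, 0), (4, 2, 1)]


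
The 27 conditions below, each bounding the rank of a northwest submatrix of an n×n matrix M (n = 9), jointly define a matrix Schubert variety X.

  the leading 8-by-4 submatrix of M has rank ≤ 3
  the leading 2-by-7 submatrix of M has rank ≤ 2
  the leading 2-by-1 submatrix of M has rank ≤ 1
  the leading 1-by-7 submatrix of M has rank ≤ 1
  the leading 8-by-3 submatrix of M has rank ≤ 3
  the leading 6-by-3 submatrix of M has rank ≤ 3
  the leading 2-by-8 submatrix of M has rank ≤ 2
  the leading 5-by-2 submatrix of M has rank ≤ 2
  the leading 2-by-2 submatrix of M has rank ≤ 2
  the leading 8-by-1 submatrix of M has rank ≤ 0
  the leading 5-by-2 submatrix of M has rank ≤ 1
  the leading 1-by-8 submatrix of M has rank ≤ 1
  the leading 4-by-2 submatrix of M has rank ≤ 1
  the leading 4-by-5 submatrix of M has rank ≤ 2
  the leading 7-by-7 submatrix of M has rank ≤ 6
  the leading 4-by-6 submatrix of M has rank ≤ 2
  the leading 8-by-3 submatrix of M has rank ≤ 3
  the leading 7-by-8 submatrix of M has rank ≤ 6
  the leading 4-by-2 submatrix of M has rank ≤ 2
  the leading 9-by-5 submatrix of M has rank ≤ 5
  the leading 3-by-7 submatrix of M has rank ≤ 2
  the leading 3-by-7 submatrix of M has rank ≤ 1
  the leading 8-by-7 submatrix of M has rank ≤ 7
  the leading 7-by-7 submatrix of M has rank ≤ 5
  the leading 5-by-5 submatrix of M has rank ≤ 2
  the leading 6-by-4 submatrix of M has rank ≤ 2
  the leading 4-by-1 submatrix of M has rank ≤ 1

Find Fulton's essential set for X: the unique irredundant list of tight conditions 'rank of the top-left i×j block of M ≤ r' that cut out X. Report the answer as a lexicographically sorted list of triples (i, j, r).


Recovering R(i,j) via the rank-extension bound from the 27 conditions:

  R[1]: 0, 1, 1, 1, 1, 1, 1, 1, 1
  R[2]: 0, 1, 1, 1, 1, 1, 1, 2, 2
  R[3]: 0, 1, 1, 1, 1, 1, 1, 2, 3
  R[4]: 0, 1, 2, 2, 2, 2, 2, 3, 4
  R[5]: 0, 1, 2, 2, 2, 3, 3, 4, 5
  R[6]: 0, 1, 2, 2, 3, 4, 4, 5, 6
  R[7]: 0, 1, 2, 3, 4, 5, 5, 6, 7
  R[8]: 0, 1, 2, 3, 4, 5, 6, 7, 8
  R[9]: 1, 2, 3, 4, 5, 6, 7, 8, 9

second differences of R give the permutation w = (2, 8, 9, 3, 6, 5, 4, 7, 1).

Fulton essential set (4 of the 21 Rothe cells):

[(3, 7, 1), (5, 5, 2), (6, 4, 2), (8, 1, 0)]


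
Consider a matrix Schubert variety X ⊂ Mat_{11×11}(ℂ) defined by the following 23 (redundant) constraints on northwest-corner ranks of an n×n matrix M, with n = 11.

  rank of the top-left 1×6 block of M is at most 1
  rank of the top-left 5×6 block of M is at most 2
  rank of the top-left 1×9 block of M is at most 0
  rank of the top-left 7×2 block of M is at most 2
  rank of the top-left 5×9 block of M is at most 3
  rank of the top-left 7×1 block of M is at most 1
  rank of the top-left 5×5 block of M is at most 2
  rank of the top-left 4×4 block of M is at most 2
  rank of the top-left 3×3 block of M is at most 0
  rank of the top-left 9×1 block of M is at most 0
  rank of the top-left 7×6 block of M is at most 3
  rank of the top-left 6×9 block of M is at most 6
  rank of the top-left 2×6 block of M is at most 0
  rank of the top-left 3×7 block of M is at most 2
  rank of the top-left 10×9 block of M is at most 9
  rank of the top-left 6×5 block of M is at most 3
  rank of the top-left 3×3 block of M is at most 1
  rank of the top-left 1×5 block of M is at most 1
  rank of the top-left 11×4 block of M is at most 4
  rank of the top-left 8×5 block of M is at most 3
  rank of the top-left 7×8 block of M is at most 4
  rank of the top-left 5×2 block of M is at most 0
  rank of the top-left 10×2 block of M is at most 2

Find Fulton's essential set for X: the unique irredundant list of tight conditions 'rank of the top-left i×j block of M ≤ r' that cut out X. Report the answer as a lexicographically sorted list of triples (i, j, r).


Rank table r_w(11×11) implied by the 23 constraints:

  i=1: 0 0 0 0 0 0 0 0 0 1 1
  i=2: 0 0 0 0 0 0 1 1 1 2 2
  i=3: 0 0 0 1 1 1 2 2 2 3 3
  i=4: 0 0 1 2 2 2 3 3 3 4 4
  i=5: 0 0 1 2 2 2 3 3 3 4 5
  i=6: 0 1 2 3 3 3 4 4 4 5 6
  i=7: 0 1 2 3 3 3 4 4 5 6 7
  i=8: 0 1 2 3 3 4 5 5 6 7 8
  i=9: 0 1 2 3 4 5 6 6 7 8 9
  i=10: 1 2 3 4 5 6 7 7 8 9 10
  i=11: 1 2 3 4 5 6 7 8 9 10 11

reading off 1-entries of Δ²R: w = (10, 7, 4, 3, 11, 2, 9, 6, 5, 1, 8).

D(w) has 34 cells with 10 SE-corners; essential set:

[(1, 9, 0), (2, 6, 0), (3, 3, 0), (5, 2, 0), (5, 6, 2), (5, 9, 3), (7, 6, 3), (7, 8, 4), (8, 5, 3), (9, 1, 0)]


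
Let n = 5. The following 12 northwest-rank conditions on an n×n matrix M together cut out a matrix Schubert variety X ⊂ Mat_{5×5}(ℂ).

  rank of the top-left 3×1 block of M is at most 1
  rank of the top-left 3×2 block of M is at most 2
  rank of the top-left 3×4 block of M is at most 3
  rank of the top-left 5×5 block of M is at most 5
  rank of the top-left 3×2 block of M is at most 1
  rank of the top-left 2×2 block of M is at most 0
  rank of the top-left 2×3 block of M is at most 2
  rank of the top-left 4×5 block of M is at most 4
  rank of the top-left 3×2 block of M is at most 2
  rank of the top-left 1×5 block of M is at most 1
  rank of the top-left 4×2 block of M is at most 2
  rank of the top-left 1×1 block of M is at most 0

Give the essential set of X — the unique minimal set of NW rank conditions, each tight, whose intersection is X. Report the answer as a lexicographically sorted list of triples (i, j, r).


Computing R[i][j] = min implied NW-rank bound (n=5, 12 conditions):

  i=1: 0 | 0 | 1 | 1 | 1
  i=2: 0 | 0 | 1 | 2 | 2
  i=3: 1 | 1 | 2 | 3 | 3
  i=4: 1 | 2 | 3 | 4 | 4
  i=5: 1 | 2 | 3 | 4 | 5

so w = (3, 4, 1, 2, 5).

Rothe diagram D(w) (4 cells), 1 SE-corner (essential condition):

[(2, 2, 0)]


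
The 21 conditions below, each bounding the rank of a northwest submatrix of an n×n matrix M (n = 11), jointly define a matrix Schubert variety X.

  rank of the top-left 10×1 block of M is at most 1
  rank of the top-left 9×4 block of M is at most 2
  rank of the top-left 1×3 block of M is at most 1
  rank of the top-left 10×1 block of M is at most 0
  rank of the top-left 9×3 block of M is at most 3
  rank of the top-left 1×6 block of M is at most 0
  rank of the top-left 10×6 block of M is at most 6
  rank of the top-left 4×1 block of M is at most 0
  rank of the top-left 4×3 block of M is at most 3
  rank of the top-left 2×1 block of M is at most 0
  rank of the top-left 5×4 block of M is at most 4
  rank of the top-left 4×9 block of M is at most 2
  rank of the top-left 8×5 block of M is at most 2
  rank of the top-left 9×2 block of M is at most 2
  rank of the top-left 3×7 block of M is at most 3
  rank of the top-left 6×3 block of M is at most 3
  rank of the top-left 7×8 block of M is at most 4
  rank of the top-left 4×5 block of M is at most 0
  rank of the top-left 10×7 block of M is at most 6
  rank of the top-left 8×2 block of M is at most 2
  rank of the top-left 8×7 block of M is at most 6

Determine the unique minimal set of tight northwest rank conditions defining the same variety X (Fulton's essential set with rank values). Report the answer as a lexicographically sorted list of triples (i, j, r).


Propagating the 21 rank bounds to every northwest block:

  row 1: 0 0 0 0 0 0 1 1 1 1 1
  row 2: 0 0 0 0 0 1 2 2 2 2 2
  row 3: 0 0 0 0 0 1 2 2 2 3 3
  row 4: 0 0 0 0 0 1 2 2 2 3 4
  row 5: 0 1 1 1 1 2 3 3 3 4 5
  row 6: 0 1 2 2 2 3 4 4 4 5 6
  row 7: 0 1 2 2 2 3 4 4 5 6 7
  row 8: 0 1 2 2 2 3 4 5 6 7 8
  row 9: 0 1 2 2 3 4 5 6 7 8 9
  row 10: 0 1 2 3 4 5 6 7 8 9 10
  row 11: 1 2 3 4 5 6 7 8 9 10 11

so w = (7, 6, 10, 11, 2, 3, 9, 8, 5, 4, 1).

7 SE-corners of the 37-cell Rothe diagram give Ess(w):

[(1, 6, 0), (4, 5, 0), (4, 9, 2), (7, 8, 4), (8, 5, 2), (9, 4, 2), (10, 1, 0)]


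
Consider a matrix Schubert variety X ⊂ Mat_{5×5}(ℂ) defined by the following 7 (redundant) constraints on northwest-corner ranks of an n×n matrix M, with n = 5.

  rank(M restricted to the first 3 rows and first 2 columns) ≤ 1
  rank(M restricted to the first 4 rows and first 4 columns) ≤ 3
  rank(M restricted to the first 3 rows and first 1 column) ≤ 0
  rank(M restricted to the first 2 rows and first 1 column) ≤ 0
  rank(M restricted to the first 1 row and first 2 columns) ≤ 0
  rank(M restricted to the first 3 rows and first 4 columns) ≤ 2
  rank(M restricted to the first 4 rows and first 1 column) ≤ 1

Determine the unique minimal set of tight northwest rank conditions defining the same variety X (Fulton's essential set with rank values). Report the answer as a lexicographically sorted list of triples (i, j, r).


Recovering R(i,j) via the rank-extension bound from the 7 conditions:

  R[1]: 0  0  1  1  1
  R[2]: 0  1  2  2  2
  R[3]: 0  1  2  2  3
  R[4]: 1  2  3  3  4
  R[5]: 1  2  3  4  5

reading off 1-entries of Δ²R: w = (3, 2, 5, 1, 4).

Fulton essential set (3 of the 5 Rothe cells):

[(1, 2, 0), (3, 1, 0), (3, 4, 2)]


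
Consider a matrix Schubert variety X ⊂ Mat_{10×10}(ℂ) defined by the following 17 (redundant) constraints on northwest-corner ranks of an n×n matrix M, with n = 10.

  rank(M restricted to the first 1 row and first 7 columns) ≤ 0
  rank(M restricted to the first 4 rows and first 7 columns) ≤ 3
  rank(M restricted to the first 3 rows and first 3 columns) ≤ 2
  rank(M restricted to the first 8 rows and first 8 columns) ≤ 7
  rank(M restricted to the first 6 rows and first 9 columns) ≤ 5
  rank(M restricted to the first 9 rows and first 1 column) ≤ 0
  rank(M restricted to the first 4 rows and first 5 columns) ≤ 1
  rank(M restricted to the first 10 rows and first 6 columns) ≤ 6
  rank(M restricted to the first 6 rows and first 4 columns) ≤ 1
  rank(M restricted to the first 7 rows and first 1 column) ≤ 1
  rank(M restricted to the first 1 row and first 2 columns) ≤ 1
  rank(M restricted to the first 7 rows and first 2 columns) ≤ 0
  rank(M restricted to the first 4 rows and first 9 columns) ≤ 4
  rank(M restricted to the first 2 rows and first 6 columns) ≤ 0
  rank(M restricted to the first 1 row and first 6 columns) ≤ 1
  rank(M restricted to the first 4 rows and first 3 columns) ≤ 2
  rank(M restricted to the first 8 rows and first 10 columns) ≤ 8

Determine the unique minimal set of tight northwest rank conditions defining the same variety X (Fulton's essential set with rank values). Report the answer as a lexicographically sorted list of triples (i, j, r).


Propagating the 17 rank bounds to every northwest block:

  i=1: 0 0 0 0 0 0 0 1 1 1
  i=2: 0 0 0 0 0 0 1 2 2 2
  i=3: 0 0 1 1 1 1 2 3 3 3
  i=4: 0 0 1 1 1 2 3 4 4 4
  i=5: 0 0 1 1 2 3 4 5 5 5
  i=6: 0 0 1 1 2 3 4 5 5 6
  i=7: 0 0 1 2 3 4 5 6 6 7
  i=8: 0 1 2 3 4 5 6 7 7 8
  i=9: 0 1 2 3 4 5 6 7 8 9
  i=10: 1 2 3 4 5 6 7 8 9 10

hence w(1..10) = (8, 7, 3, 6, 5, 10, 4, 2, 9, 1).

|D(w)|=30, |Ess(w)|=7:

[(1, 7, 0), (2, 6, 0), (4, 5, 1), (6, 4, 1), (6, 9, 5), (7, 2, 0), (9, 1, 0)]


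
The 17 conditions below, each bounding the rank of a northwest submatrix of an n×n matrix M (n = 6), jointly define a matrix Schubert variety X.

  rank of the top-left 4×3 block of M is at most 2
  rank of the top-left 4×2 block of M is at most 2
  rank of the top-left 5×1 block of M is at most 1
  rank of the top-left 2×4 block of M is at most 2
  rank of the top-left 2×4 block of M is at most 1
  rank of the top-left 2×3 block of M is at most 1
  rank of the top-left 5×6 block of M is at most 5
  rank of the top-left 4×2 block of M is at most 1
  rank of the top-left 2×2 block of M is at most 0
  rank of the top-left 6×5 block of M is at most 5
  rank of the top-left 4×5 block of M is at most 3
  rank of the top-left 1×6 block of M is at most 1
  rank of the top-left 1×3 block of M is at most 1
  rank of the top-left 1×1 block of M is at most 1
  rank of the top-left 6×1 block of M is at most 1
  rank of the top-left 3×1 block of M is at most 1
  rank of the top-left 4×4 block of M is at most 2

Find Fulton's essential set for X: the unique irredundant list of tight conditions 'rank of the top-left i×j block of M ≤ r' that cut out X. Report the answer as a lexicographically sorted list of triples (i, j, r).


Recovering R(i,j) via the rank-extension bound from the 17 conditions:

  i=1: 0 | 0 | 1 | 1 | 1 | 1
  i=2: 0 | 0 | 1 | 1 | 2 | 2
  i=3: 1 | 1 | 2 | 2 | 3 | 3
  i=4: 1 | 1 | 2 | 2 | 3 | 4
  i=5: 1 | 2 | 3 | 3 | 4 | 5
  i=6: 1 | 2 | 3 | 4 | 5 | 6

reading off 1-entries of Δ²R: w = (3, 5, 1, 6, 2, 4).

ℓ(w)=7; the 4 essential cells (i,j,r):

[(2, 2, 0), (2, 4, 1), (4, 2, 1), (4, 4, 2)]


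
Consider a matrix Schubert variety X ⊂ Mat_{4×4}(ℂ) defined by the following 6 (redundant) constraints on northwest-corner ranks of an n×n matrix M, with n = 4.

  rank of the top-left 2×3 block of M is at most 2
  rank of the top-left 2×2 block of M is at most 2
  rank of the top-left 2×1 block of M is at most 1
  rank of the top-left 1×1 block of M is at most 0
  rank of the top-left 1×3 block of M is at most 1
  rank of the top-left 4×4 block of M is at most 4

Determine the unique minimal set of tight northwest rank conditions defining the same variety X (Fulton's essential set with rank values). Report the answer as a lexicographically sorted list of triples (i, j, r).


Computing R[i][j] = min implied NW-rank bound (n=4, 6 conditions):

  row 1: 0, 1, 1, 1
  row 2: 1, 2, 2, 2
  row 3: 1, 2, 3, 3
  row 4: 1, 2, 3, 4

giving w = (2, 1, 3, 4) via Δ²R.

1 SE-corner of the 1-cell Rothe diagram gives Ess(w):

[(1, 1, 0)]


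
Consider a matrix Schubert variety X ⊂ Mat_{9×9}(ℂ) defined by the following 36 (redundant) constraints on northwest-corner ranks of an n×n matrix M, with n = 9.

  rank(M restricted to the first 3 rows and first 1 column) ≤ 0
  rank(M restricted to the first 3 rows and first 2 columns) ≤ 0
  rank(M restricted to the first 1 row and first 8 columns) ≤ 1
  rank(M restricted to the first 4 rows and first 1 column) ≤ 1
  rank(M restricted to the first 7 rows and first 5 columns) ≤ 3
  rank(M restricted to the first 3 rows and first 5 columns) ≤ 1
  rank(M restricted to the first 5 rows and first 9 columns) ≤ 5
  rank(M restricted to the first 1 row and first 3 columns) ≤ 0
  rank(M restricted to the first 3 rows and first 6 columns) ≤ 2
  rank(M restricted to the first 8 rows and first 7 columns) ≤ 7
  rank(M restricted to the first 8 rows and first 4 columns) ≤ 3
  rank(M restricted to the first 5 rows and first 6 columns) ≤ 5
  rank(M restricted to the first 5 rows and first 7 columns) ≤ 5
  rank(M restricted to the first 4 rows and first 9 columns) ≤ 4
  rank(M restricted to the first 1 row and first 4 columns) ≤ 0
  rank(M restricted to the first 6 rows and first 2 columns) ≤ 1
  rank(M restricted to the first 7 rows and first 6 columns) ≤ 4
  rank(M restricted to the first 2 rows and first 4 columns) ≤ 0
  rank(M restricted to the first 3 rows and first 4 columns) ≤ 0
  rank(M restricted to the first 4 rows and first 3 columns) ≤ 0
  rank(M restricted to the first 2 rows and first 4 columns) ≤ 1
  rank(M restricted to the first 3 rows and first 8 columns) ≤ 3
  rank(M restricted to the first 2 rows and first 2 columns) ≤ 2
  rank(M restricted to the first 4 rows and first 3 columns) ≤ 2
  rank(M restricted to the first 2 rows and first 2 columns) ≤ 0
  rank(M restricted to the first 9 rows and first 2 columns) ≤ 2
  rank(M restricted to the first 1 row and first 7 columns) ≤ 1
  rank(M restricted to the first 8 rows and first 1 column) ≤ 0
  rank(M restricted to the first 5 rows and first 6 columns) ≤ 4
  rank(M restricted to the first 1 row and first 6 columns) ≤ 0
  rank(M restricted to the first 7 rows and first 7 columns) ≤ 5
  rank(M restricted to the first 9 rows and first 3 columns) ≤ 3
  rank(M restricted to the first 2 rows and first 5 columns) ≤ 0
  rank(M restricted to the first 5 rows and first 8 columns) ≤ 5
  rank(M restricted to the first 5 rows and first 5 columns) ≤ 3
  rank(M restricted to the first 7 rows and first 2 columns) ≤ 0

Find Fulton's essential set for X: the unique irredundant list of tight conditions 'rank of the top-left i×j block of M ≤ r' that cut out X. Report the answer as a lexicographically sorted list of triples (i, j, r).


Computing R[i][j] = min implied NW-rank bound (n=9, 36 conditions):

  row 1: 0  0  0  0  0  0  1  1  1
  row 2: 0  0  0  0  0  1  2  2  2
  row 3: 0  0  0  0  1  2  3  3  3
  row 4: 0  0  0  1  2  3  4  4  4
  row 5: 0  0  1  2  3  4  5  5  5
  row 6: 0  0  1  2  3  4  5  6  6
  row 7: 0  0  1  2  3  4  5  6  7
  row 8: 0  1  2  3  4  5  6  7  8
  row 9: 1  2  3  4  5  6  7  8  9

giving w = (7, 6, 5, 4, 3, 8, 9, 2, 1) via Δ²R.

Rothe diagram D(w) (25 cells), 6 SE-corners (essential conditions):

[(1, 6, 0), (2, 5, 0), (3, 4, 0), (4, 3, 0), (7, 2, 0), (8, 1, 0)]


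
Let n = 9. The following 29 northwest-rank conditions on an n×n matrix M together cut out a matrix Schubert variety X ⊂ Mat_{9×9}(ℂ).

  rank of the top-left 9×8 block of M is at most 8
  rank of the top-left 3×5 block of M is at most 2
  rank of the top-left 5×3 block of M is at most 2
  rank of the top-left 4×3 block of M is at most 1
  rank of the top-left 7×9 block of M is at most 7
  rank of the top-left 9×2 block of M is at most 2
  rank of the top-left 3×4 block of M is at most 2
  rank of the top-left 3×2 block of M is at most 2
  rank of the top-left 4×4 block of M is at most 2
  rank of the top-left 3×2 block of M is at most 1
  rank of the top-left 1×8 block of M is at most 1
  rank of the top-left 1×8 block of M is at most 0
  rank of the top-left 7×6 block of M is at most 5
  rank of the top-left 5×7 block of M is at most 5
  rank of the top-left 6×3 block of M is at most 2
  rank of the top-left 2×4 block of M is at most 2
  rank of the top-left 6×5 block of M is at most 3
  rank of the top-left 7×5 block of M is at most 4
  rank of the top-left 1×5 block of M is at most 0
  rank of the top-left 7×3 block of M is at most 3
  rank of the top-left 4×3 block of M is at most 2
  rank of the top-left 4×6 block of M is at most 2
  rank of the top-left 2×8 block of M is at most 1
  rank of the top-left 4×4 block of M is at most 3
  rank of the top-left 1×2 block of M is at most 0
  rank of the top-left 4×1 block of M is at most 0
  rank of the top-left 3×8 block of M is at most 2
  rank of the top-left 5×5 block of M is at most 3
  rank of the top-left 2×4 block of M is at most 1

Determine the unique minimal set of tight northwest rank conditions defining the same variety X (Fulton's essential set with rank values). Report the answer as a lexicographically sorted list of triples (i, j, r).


Propagating the 29 rank bounds to every northwest block:

  row 1: 0, 0, 0, 0, 0, 0, 0, 0, 1
  row 2: 0, 1, 1, 1, 1, 1, 1, 1, 2
  row 3: 0, 1, 1, 2, 2, 2, 2, 2, 3
  row 4: 0, 1, 1, 2, 2, 2, 3, 3, 4
  row 5: 1, 2, 2, 3, 3, 3, 4, 4, 5
  row 6: 1, 2, 2, 3, 3, 4, 5, 5, 6
  row 7: 1, 2, 3, 4, 4, 5, 6, 6, 7
  row 8: 1, 2, 3, 4, 5, 6, 7, 7, 8
  row 9: 1, 2, 3, 4, 5, 6, 7, 8, 9

hence w(1..9) = (9, 2, 4, 7, 1, 6, 3, 5, 8).

D(w) has 17 cells with 6 SE-corners; essential set:

[(1, 8, 0), (4, 1, 0), (4, 3, 1), (4, 6, 2), (6, 3, 2), (6, 5, 3)]


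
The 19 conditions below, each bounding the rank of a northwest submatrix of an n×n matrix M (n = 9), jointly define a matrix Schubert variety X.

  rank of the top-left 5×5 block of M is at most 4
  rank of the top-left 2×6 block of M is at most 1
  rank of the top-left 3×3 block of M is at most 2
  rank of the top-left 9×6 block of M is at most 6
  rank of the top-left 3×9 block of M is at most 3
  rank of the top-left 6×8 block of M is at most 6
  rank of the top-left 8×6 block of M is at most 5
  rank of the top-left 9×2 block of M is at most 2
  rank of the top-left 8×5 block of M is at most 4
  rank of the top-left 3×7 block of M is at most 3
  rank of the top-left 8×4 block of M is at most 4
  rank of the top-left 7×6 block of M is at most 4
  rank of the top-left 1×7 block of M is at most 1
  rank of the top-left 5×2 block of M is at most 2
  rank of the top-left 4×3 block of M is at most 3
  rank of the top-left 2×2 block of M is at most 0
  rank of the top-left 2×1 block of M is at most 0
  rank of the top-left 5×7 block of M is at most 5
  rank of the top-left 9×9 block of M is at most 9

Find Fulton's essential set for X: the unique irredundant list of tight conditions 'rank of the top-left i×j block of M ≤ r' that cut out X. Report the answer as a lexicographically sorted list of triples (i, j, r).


Computing R[i][j] = min implied NW-rank bound (n=9, 19 conditions):

  0, 0, 1, 1, 1, 1, 1, 1, 1
  0, 0, 1, 1, 1, 1, 2, 2, 2
  1, 1, 2, 2, 2, 2, 3, 3, 3
  1, 2, 3, 3, 3, 3, 4, 4, 4
  1, 2, 3, 4, 4, 4, 5, 5, 5
  1, 2, 3, 4, 4, 4, 5, 6, 6
  1, 2, 3, 4, 4, 4, 5, 6, 7
  1, 2, 3, 4, 4, 5, 6, 7, 8
  1, 2, 3, 4, 5, 6, 7, 8, 9

second differences of R give the permutation w = (3, 7, 1, 2, 4, 8, 9, 6, 5).

|D(w)|=12, |Ess(w)|=4:

[(2, 2, 0), (2, 6, 1), (7, 6, 4), (8, 5, 4)]


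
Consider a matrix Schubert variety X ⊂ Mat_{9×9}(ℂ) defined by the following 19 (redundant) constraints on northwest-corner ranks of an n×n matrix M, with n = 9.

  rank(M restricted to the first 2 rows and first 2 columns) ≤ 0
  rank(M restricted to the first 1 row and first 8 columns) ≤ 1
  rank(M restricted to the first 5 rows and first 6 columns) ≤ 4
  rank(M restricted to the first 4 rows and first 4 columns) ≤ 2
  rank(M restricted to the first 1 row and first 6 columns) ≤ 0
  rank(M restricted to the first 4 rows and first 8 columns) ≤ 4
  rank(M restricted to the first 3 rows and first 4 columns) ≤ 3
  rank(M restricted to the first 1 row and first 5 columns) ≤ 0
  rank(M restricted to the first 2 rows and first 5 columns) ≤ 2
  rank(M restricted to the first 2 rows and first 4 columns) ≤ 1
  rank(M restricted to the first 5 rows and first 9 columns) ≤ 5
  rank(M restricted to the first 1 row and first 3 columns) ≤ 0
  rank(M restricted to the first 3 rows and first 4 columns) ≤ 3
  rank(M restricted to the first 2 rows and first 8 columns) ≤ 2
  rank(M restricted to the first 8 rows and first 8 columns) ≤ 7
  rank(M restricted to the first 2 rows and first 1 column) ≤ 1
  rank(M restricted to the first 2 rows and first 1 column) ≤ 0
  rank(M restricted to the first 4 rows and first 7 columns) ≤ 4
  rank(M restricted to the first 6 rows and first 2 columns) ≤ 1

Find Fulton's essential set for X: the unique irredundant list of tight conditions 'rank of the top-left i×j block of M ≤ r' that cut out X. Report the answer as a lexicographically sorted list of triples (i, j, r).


Reconstructing r_w from the 19 given conditions:

  row 1: 0 0 0 0 0 0 1 1 1
  row 2: 0 0 1 1 1 1 2 2 2
  row 3: 1 1 2 2 2 2 3 3 3
  row 4: 1 1 2 2 3 3 4 4 4
  row 5: 1 1 2 3 4 4 5 5 5
  row 6: 1 1 2 3 4 5 6 6 6
  row 7: 1 2 3 4 5 6 7 7 7
  row 8: 1 2 3 4 5 6 7 7 8
  row 9: 1 2 3 4 5 6 7 8 9

giving w = (7, 3, 1, 5, 4, 6, 2, 9, 8) via Δ²R.

|D(w)|=13, |Ess(w)|=5:

[(1, 6, 0), (2, 2, 0), (4, 4, 2), (6, 2, 1), (8, 8, 7)]


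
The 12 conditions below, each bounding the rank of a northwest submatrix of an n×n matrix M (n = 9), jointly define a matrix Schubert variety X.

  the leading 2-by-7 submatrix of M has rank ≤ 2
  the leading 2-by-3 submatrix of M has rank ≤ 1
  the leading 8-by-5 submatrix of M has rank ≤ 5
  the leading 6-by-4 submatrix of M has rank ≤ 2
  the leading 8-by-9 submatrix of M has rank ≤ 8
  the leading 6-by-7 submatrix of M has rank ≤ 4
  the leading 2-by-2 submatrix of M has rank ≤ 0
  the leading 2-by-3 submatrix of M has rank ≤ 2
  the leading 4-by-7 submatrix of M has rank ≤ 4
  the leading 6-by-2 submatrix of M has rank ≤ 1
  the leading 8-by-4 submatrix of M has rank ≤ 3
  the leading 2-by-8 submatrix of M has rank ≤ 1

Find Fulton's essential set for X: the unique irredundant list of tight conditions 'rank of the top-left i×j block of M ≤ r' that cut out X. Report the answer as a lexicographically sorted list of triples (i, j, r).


Recovering R(i,j) via the rank-extension bound from the 12 conditions:

  row 1: 0 | 0 | 1 | 1 | 1 | 1 | 1 | 1 | 1
  row 2: 0 | 0 | 1 | 1 | 1 | 1 | 1 | 1 | 2
  row 3: 1 | 1 | 2 | 2 | 2 | 2 | 2 | 2 | 3
  row 4: 1 | 1 | 2 | 2 | 3 | 3 | 3 | 3 | 4
  row 5: 1 | 1 | 2 | 2 | 3 | 4 | 4 | 4 | 5
  row 6: 1 | 1 | 2 | 2 | 3 | 4 | 4 | 5 | 6
  row 7: 1 | 2 | 3 | 3 | 4 | 5 | 5 | 6 | 7
  row 8: 1 | 2 | 3 | 3 | 4 | 5 | 6 | 7 | 8
  row 9: 1 | 2 | 3 | 4 | 5 | 6 | 7 | 8 | 9

the unique w with this rank table is (3, 9, 1, 5, 6, 8, 2, 7, 4).

D(w) has 17 cells with 6 SE-corners; essential set:

[(2, 2, 0), (2, 8, 1), (6, 2, 1), (6, 4, 2), (6, 7, 4), (8, 4, 3)]


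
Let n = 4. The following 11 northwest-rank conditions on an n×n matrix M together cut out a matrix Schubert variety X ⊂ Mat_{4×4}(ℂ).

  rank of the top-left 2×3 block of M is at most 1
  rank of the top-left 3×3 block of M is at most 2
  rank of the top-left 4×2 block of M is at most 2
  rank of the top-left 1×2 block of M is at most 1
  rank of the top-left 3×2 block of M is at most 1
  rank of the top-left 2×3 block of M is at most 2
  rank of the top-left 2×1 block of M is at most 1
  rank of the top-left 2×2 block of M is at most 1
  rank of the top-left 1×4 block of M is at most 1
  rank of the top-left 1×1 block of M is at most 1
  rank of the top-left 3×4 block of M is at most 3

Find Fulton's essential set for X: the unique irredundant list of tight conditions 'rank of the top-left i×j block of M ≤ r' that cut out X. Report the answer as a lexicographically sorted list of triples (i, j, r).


Rank table r_w(4×4) implied by the 11 constraints:

  1, 1, 1, 1
  1, 1, 1, 2
  1, 1, 2, 3
  1, 2, 3, 4

reading off 1-entries of Δ²R: w = (1, 4, 3, 2).

2 SE-corners of the 3-cell Rothe diagram give Ess(w):

[(2, 3, 1), (3, 2, 1)]


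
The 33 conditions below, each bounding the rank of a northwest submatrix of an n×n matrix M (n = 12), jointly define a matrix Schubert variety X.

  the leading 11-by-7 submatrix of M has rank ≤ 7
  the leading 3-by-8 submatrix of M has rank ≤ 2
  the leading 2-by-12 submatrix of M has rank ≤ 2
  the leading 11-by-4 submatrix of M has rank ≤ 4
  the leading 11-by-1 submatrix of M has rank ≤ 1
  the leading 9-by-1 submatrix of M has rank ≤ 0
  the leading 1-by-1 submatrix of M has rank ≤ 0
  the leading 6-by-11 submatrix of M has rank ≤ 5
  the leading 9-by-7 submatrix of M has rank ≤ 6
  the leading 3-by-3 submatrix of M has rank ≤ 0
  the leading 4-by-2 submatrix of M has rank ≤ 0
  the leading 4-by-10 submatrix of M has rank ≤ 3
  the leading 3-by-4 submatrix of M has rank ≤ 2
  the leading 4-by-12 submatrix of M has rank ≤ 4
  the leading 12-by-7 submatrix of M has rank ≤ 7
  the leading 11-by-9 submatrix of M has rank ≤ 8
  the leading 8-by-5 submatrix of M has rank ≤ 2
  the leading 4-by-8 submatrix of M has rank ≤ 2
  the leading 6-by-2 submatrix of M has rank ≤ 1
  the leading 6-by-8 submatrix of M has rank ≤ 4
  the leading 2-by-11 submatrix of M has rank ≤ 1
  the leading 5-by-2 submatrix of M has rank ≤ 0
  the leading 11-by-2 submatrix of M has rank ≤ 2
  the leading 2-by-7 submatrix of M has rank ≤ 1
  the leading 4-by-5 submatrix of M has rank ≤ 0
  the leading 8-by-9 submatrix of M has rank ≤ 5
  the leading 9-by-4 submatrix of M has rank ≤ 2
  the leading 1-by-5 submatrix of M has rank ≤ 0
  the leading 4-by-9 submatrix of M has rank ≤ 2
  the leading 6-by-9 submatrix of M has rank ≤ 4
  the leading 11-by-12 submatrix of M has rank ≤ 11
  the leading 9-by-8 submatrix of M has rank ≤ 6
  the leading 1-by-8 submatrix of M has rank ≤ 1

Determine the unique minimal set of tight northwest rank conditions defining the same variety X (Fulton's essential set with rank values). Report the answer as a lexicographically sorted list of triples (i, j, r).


The tightest implied rank at each (i,j), from the 33 conditions:

  0 | 0 | 0 | 0 | 0 | 1 | 1 | 1 | 1 | 1 | 1 | 1
  0 | 0 | 0 | 0 | 0 | 1 | 1 | 1 | 1 | 1 | 1 | 2
  0 | 0 | 0 | 0 | 0 | 1 | 2 | 2 | 2 | 2 | 2 | 3
  0 | 0 | 0 | 0 | 0 | 1 | 2 | 2 | 2 | 3 | 3 | 4
  0 | 0 | 1 | 1 | 1 | 2 | 3 | 3 | 3 | 4 | 4 | 5
  0 | 1 | 2 | 2 | 2 | 3 | 4 | 4 | 4 | 5 | 5 | 6
  0 | 1 | 2 | 2 | 2 | 3 | 4 | 5 | 5 | 6 | 6 | 7
  0 | 1 | 2 | 2 | 2 | 3 | 4 | 5 | 5 | 6 | 7 | 8
  0 | 1 | 2 | 2 | 3 | 4 | 5 | 6 | 6 | 7 | 8 | 9
  1 | 2 | 3 | 3 | 4 | 5 | 6 | 7 | 7 | 8 | 9 | 10
  1 | 2 | 3 | 4 | 5 | 6 | 7 | 8 | 8 | 9 | 10 | 11
  1 | 2 | 3 | 4 | 5 | 6 | 7 | 8 | 9 | 10 | 11 | 12

hence w(1..12) = (6, 12, 7, 10, 3, 2, 8, 11, 5, 1, 4, 9).

Fulton essential set (8 of the 39 Rothe cells):

[(2, 11, 1), (4, 5, 0), (4, 9, 2), (5, 2, 0), (8, 5, 2), (8, 9, 5), (9, 1, 0), (9, 4, 2)]


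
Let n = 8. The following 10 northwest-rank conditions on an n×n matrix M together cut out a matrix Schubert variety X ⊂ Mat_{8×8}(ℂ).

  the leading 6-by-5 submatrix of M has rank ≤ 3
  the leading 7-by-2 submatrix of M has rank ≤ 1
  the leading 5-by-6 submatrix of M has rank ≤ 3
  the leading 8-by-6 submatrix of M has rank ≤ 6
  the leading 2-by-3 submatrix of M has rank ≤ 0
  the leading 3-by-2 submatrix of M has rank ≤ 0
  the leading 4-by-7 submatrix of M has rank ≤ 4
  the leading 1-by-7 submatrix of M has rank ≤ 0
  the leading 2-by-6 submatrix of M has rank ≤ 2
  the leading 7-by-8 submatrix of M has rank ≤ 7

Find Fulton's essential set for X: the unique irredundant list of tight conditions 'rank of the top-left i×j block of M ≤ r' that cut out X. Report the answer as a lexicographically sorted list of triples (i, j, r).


Propagating the 10 rank bounds to every northwest block:

  row 1: 0 | 0 | 0 | 0 | 0 | 0 | 0 | 1
  row 2: 0 | 0 | 0 | 1 | 1 | 1 | 1 | 2
  row 3: 0 | 0 | 1 | 2 | 2 | 2 | 2 | 3
  row 4: 1 | 1 | 2 | 3 | 3 | 3 | 3 | 4
  row 5: 1 | 1 | 2 | 3 | 3 | 3 | 4 | 5
  row 6: 1 | 1 | 2 | 3 | 3 | 4 | 5 | 6
  row 7: 1 | 1 | 2 | 3 | 4 | 5 | 6 | 7
  row 8: 1 | 2 | 3 | 4 | 5 | 6 | 7 | 8

hence w(1..8) = (8, 4, 3, 1, 7, 6, 5, 2).

Fulton essential set (6 of the 18 Rothe cells):

[(1, 7, 0), (2, 3, 0), (3, 2, 0), (5, 6, 3), (6, 5, 3), (7, 2, 1)]
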